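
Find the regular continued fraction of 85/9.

[9; 2, 4]

Run the Euclidean algorithm on 85 and 9; the successive quotients are the partial quotients a_0, a_1, ... (each step inverts the fractional part left over by the previous one):
  85 = 9*9 + 4, so a_0 = 9.
  9 = 2*4 + 1, so a_1 = 2.
  4 = 4*1 + 0, so a_2 = 4.
The remainder reaches 0 after 3 divisions, so the expansion has 3 partial quotients, read off in order.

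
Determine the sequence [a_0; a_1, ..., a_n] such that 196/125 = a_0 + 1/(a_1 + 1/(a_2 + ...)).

Run the Euclidean algorithm on 196 and 125; the successive quotients are the partial quotients a_0, a_1, ... (each step inverts the fractional part left over by the previous one):
  196 = 1*125 + 71, so a_0 = 1.
  125 = 1*71 + 54, so a_1 = 1.
  71 = 1*54 + 17, so a_2 = 1.
  54 = 3*17 + 3, so a_3 = 3.
  17 = 5*3 + 2, so a_4 = 5.
  3 = 1*2 + 1, so a_5 = 1.
  2 = 2*1 + 0, so a_6 = 2.
The remainder reaches 0 after 7 divisions, so the expansion has 7 partial quotients, read off in order.

[1; 1, 1, 3, 5, 1, 2]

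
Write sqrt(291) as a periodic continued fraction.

[17; (17, 34)]

Write x_i = (sqrt(291) + m_i)/d_i with (m_0, d_0) = (0, 1). a_0 = floor(sqrt(291)) = 17, since 17^2 = 289 <= 291 < 324 = 18^2.
Iterate m_{i+1} = d_i*a_i - m_i, d_{i+1} = (291 - m_{i+1}^2)/d_i, a_{i+1} = floor((a_0 + m_{i+1})/d_{i+1}):
  m_1 = 1*17 - 0 = 17, d_1 = (291 - 17^2)/1 = 2/1 = 2, a_1 = floor((17 + 17)/2) = 17.
  m_2 = 2*17 - 17 = 17, d_2 = (291 - 17^2)/2 = 2/2 = 1, a_2 = floor((17 + 17)/1) = 34.
  m_3 = 1*34 - 17 = 17, d_3 = (291 - 17^2)/1 = 2/1 = 2: (m_3, d_3) = (m_1, d_1) = (17, 2), so from here the quotients repeat a_1, a_2; the period length is 2.
Hence the expansion of sqrt(291) is a_0 = 17 followed by the repeating block 17, 34 (period 2).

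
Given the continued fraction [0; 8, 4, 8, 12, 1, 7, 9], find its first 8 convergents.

0/1, 1/8, 4/33, 33/272, 400/3297, 433/3569, 3431/28280, 31312/258089

Using the convergent recurrence p_i = a_i*p_{i-1} + p_{i-2}, q_i = a_i*q_{i-1} + q_{i-2} with p_{-2}=0, p_{-1}=1, q_{-2}=1, q_{-1}=0:
  i=0: a_0=0, p_0 = 0*1 + 0 = 0, q_0 = 0*0 + 1 = 1.
  i=1: a_1=8, p_1 = 8*0 + 1 = 1, q_1 = 8*1 + 0 = 8.
  i=2: a_2=4, p_2 = 4*1 + 0 = 4, q_2 = 4*8 + 1 = 33.
  i=3: a_3=8, p_3 = 8*4 + 1 = 33, q_3 = 8*33 + 8 = 272.
  i=4: a_4=12, p_4 = 12*33 + 4 = 400, q_4 = 12*272 + 33 = 3297.
  i=5: a_5=1, p_5 = 1*400 + 33 = 433, q_5 = 1*3297 + 272 = 3569.
  i=6: a_6=7, p_6 = 7*433 + 400 = 3431, q_6 = 7*3569 + 3297 = 28280.
  i=7: a_7=9, p_7 = 9*3431 + 433 = 31312, q_7 = 9*28280 + 3569 = 258089.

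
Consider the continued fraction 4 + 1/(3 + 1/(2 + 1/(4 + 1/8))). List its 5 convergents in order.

4/1, 13/3, 30/7, 133/31, 1094/255

Using the convergent recurrence p_i = a_i*p_{i-1} + p_{i-2}, q_i = a_i*q_{i-1} + q_{i-2} with p_{-2}=0, p_{-1}=1, q_{-2}=1, q_{-1}=0:
  i=0: a_0=4, p_0 = 4*1 + 0 = 4, q_0 = 4*0 + 1 = 1.
  i=1: a_1=3, p_1 = 3*4 + 1 = 13, q_1 = 3*1 + 0 = 3.
  i=2: a_2=2, p_2 = 2*13 + 4 = 30, q_2 = 2*3 + 1 = 7.
  i=3: a_3=4, p_3 = 4*30 + 13 = 133, q_3 = 4*7 + 3 = 31.
  i=4: a_4=8, p_4 = 8*133 + 30 = 1094, q_4 = 8*31 + 7 = 255.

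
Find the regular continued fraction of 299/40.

[7; 2, 9, 2]

Run the Euclidean algorithm on 299 and 40; the successive quotients are the partial quotients a_0, a_1, ... (each step inverts the fractional part left over by the previous one):
  299 = 7*40 + 19, so a_0 = 7.
  40 = 2*19 + 2, so a_1 = 2.
  19 = 9*2 + 1, so a_2 = 9.
  2 = 2*1 + 0, so a_3 = 2.
The remainder reaches 0 after 4 divisions, so the expansion has 4 partial quotients, read off in order.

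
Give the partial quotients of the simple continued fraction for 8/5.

[1; 1, 1, 2]

Run the Euclidean algorithm on 8 and 5; the successive quotients are the partial quotients a_0, a_1, ... (each step inverts the fractional part left over by the previous one):
  8 = 1*5 + 3, so a_0 = 1.
  5 = 1*3 + 2, so a_1 = 1.
  3 = 1*2 + 1, so a_2 = 1.
  2 = 2*1 + 0, so a_3 = 2.
The remainder reaches 0 after 4 divisions, so the expansion has 4 partial quotients, read off in order.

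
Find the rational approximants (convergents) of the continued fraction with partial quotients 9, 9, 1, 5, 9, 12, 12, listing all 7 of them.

Using the convergent recurrence p_i = a_i*p_{i-1} + p_{i-2}, q_i = a_i*q_{i-1} + q_{i-2} with p_{-2}=0, p_{-1}=1, q_{-2}=1, q_{-1}=0:
  i=0: a_0=9, p_0 = 9*1 + 0 = 9, q_0 = 9*0 + 1 = 1.
  i=1: a_1=9, p_1 = 9*9 + 1 = 82, q_1 = 9*1 + 0 = 9.
  i=2: a_2=1, p_2 = 1*82 + 9 = 91, q_2 = 1*9 + 1 = 10.
  i=3: a_3=5, p_3 = 5*91 + 82 = 537, q_3 = 5*10 + 9 = 59.
  i=4: a_4=9, p_4 = 9*537 + 91 = 4924, q_4 = 9*59 + 10 = 541.
  i=5: a_5=12, p_5 = 12*4924 + 537 = 59625, q_5 = 12*541 + 59 = 6551.
  i=6: a_6=12, p_6 = 12*59625 + 4924 = 720424, q_6 = 12*6551 + 541 = 79153.

9/1, 82/9, 91/10, 537/59, 4924/541, 59625/6551, 720424/79153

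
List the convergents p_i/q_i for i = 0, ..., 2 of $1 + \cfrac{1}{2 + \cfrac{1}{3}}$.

1/1, 3/2, 10/7

Using the convergent recurrence p_i = a_i*p_{i-1} + p_{i-2}, q_i = a_i*q_{i-1} + q_{i-2} with p_{-2}=0, p_{-1}=1, q_{-2}=1, q_{-1}=0:
  i=0: a_0=1, p_0 = 1*1 + 0 = 1, q_0 = 1*0 + 1 = 1.
  i=1: a_1=2, p_1 = 2*1 + 1 = 3, q_1 = 2*1 + 0 = 2.
  i=2: a_2=3, p_2 = 3*3 + 1 = 10, q_2 = 3*2 + 1 = 7.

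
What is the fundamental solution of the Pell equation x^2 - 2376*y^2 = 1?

First expand sqrt(2376) as a continued fraction. With x_i = (sqrt(2376) + m_i)/d_i and (m_0, d_0) = (0, 1): a_0 = floor(sqrt(2376)) = 48, since 48^2 = 2304 <= 2376 < 2401 = 49^2.
Iterate m_{i+1} = d_i*a_i - m_i, d_{i+1} = (2376 - m_{i+1}^2)/d_i, a_{i+1} = floor((a_0 + m_{i+1})/d_{i+1}):
  m_1 = 1*48 - 0 = 48, d_1 = (2376 - 48^2)/1 = 72/1 = 72, a_1 = floor((48 + 48)/72) = 1.
  m_2 = 72*1 - 48 = 24, d_2 = (2376 - 24^2)/72 = 1800/72 = 25, a_2 = floor((48 + 24)/25) = 2.
  m_3 = 25*2 - 24 = 26, d_3 = (2376 - 26^2)/25 = 1700/25 = 68, a_3 = floor((48 + 26)/68) = 1.
  m_4 = 68*1 - 26 = 42, d_4 = (2376 - 42^2)/68 = 612/68 = 9, a_4 = floor((48 + 42)/9) = 10.
  m_5 = 9*10 - 42 = 48, d_5 = (2376 - 48^2)/9 = 72/9 = 8, a_5 = floor((48 + 48)/8) = 12.
  m_6 = 8*12 - 48 = 48, d_6 = (2376 - 48^2)/8 = 72/8 = 9, a_6 = floor((48 + 48)/9) = 10.
  m_7 = 9*10 - 48 = 42, d_7 = (2376 - 42^2)/9 = 612/9 = 68, a_7 = floor((48 + 42)/68) = 1.
  m_8 = 68*1 - 42 = 26, d_8 = (2376 - 26^2)/68 = 1700/68 = 25, a_8 = floor((48 + 26)/25) = 2.
  m_9 = 25*2 - 26 = 24, d_9 = (2376 - 24^2)/25 = 1800/25 = 72, a_9 = floor((48 + 24)/72) = 1.
  m_10 = 72*1 - 24 = 48, d_10 = (2376 - 48^2)/72 = 72/72 = 1, a_10 = floor((48 + 48)/1) = 96.
  m_11 = 1*96 - 48 = 48, d_11 = (2376 - 48^2)/1 = 72/1 = 72: (m_11, d_11) = (m_1, d_1) = (48, 72), so from here the quotients repeat a_1, ..., a_10; the period length is 10.
So sqrt(2376) = [48; (1, 2, 1, 10, 12, 10, 1, 2, 1, 96)] with period length k = 10.
k is even, so the fundamental solution of x^2 - 2376y^2 = 1 is (p_{k-1}, q_{k-1}) = (p_9, q_9); compute convergents through index 9.
Convergents (p_i = a_i*p_{i-1} + p_{i-2}, q_i = a_i*q_{i-1} + q_{i-2} with p_{-2}=0, p_{-1}=1, q_{-2}=1, q_{-1}=0):
  i=0: a_0=48, p_0 = 48*1 + 0 = 48, q_0 = 48*0 + 1 = 1.
  i=1: a_1=1, p_1 = 1*48 + 1 = 49, q_1 = 1*1 + 0 = 1.
  i=2: a_2=2, p_2 = 2*49 + 48 = 146, q_2 = 2*1 + 1 = 3.
  i=3: a_3=1, p_3 = 1*146 + 49 = 195, q_3 = 1*3 + 1 = 4.
  i=4: a_4=10, p_4 = 10*195 + 146 = 2096, q_4 = 10*4 + 3 = 43.
  i=5: a_5=12, p_5 = 12*2096 + 195 = 25347, q_5 = 12*43 + 4 = 520.
  i=6: a_6=10, p_6 = 10*25347 + 2096 = 255566, q_6 = 10*520 + 43 = 5243.
  i=7: a_7=1, p_7 = 1*255566 + 25347 = 280913, q_7 = 1*5243 + 520 = 5763.
  i=8: a_8=2, p_8 = 2*280913 + 255566 = 817392, q_8 = 2*5763 + 5243 = 16769.
  i=9: a_9=1, p_9 = 1*817392 + 280913 = 1098305, q_9 = 1*16769 + 5763 = 22532.
Check: 1098305^2 - 2376*22532^2 = 1206273873025 - 1206273873024 = 1, so (x, y) = (1098305, 22532) solves the equation, and by the theorem it is the least positive solution.

(x, y) = (1098305, 22532)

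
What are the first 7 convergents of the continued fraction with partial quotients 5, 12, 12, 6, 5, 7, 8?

Using the convergent recurrence p_i = a_i*p_{i-1} + p_{i-2}, q_i = a_i*q_{i-1} + q_{i-2} with p_{-2}=0, p_{-1}=1, q_{-2}=1, q_{-1}=0:
  i=0: a_0=5, p_0 = 5*1 + 0 = 5, q_0 = 5*0 + 1 = 1.
  i=1: a_1=12, p_1 = 12*5 + 1 = 61, q_1 = 12*1 + 0 = 12.
  i=2: a_2=12, p_2 = 12*61 + 5 = 737, q_2 = 12*12 + 1 = 145.
  i=3: a_3=6, p_3 = 6*737 + 61 = 4483, q_3 = 6*145 + 12 = 882.
  i=4: a_4=5, p_4 = 5*4483 + 737 = 23152, q_4 = 5*882 + 145 = 4555.
  i=5: a_5=7, p_5 = 7*23152 + 4483 = 166547, q_5 = 7*4555 + 882 = 32767.
  i=6: a_6=8, p_6 = 8*166547 + 23152 = 1355528, q_6 = 8*32767 + 4555 = 266691.

5/1, 61/12, 737/145, 4483/882, 23152/4555, 166547/32767, 1355528/266691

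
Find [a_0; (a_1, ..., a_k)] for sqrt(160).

[12; (1, 1, 1, 5, 1, 1, 1, 24)]

Write x_i = (sqrt(160) + m_i)/d_i with (m_0, d_0) = (0, 1). a_0 = floor(sqrt(160)) = 12, since 12^2 = 144 <= 160 < 169 = 13^2.
Iterate m_{i+1} = d_i*a_i - m_i, d_{i+1} = (160 - m_{i+1}^2)/d_i, a_{i+1} = floor((a_0 + m_{i+1})/d_{i+1}):
  m_1 = 1*12 - 0 = 12, d_1 = (160 - 12^2)/1 = 16/1 = 16, a_1 = floor((12 + 12)/16) = 1.
  m_2 = 16*1 - 12 = 4, d_2 = (160 - 4^2)/16 = 144/16 = 9, a_2 = floor((12 + 4)/9) = 1.
  m_3 = 9*1 - 4 = 5, d_3 = (160 - 5^2)/9 = 135/9 = 15, a_3 = floor((12 + 5)/15) = 1.
  m_4 = 15*1 - 5 = 10, d_4 = (160 - 10^2)/15 = 60/15 = 4, a_4 = floor((12 + 10)/4) = 5.
  m_5 = 4*5 - 10 = 10, d_5 = (160 - 10^2)/4 = 60/4 = 15, a_5 = floor((12 + 10)/15) = 1.
  m_6 = 15*1 - 10 = 5, d_6 = (160 - 5^2)/15 = 135/15 = 9, a_6 = floor((12 + 5)/9) = 1.
  m_7 = 9*1 - 5 = 4, d_7 = (160 - 4^2)/9 = 144/9 = 16, a_7 = floor((12 + 4)/16) = 1.
  m_8 = 16*1 - 4 = 12, d_8 = (160 - 12^2)/16 = 16/16 = 1, a_8 = floor((12 + 12)/1) = 24.
  m_9 = 1*24 - 12 = 12, d_9 = (160 - 12^2)/1 = 16/1 = 16: (m_9, d_9) = (m_1, d_1) = (12, 16), so from here the quotients repeat a_1, ..., a_8; the period length is 8.
Hence the expansion of sqrt(160) is a_0 = 12 followed by the repeating block 1, 1, 1, 5, 1, 1, 1, 24 (period 8).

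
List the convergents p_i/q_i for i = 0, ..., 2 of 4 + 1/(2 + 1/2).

4/1, 9/2, 22/5

Using the convergent recurrence p_i = a_i*p_{i-1} + p_{i-2}, q_i = a_i*q_{i-1} + q_{i-2} with p_{-2}=0, p_{-1}=1, q_{-2}=1, q_{-1}=0:
  i=0: a_0=4, p_0 = 4*1 + 0 = 4, q_0 = 4*0 + 1 = 1.
  i=1: a_1=2, p_1 = 2*4 + 1 = 9, q_1 = 2*1 + 0 = 2.
  i=2: a_2=2, p_2 = 2*9 + 4 = 22, q_2 = 2*2 + 1 = 5.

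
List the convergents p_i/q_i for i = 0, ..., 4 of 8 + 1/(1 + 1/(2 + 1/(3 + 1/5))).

Using the convergent recurrence p_i = a_i*p_{i-1} + p_{i-2}, q_i = a_i*q_{i-1} + q_{i-2} with p_{-2}=0, p_{-1}=1, q_{-2}=1, q_{-1}=0:
  i=0: a_0=8, p_0 = 8*1 + 0 = 8, q_0 = 8*0 + 1 = 1.
  i=1: a_1=1, p_1 = 1*8 + 1 = 9, q_1 = 1*1 + 0 = 1.
  i=2: a_2=2, p_2 = 2*9 + 8 = 26, q_2 = 2*1 + 1 = 3.
  i=3: a_3=3, p_3 = 3*26 + 9 = 87, q_3 = 3*3 + 1 = 10.
  i=4: a_4=5, p_4 = 5*87 + 26 = 461, q_4 = 5*10 + 3 = 53.

8/1, 9/1, 26/3, 87/10, 461/53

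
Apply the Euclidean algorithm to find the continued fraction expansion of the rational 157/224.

Run the Euclidean algorithm on 157 and 224; the successive quotients are the partial quotients a_0, a_1, ... (each step inverts the fractional part left over by the previous one):
  157 = 0*224 + 157, so a_0 = 0.
  224 = 1*157 + 67, so a_1 = 1.
  157 = 2*67 + 23, so a_2 = 2.
  67 = 2*23 + 21, so a_3 = 2.
  23 = 1*21 + 2, so a_4 = 1.
  21 = 10*2 + 1, so a_5 = 10.
  2 = 2*1 + 0, so a_6 = 2.
The remainder reaches 0 after 7 divisions, so the expansion has 7 partial quotients, read off in order.

[0; 1, 2, 2, 1, 10, 2]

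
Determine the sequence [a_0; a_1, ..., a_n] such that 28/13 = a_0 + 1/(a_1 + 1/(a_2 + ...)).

[2; 6, 2]

Run the Euclidean algorithm on 28 and 13; the successive quotients are the partial quotients a_0, a_1, ... (each step inverts the fractional part left over by the previous one):
  28 = 2*13 + 2, so a_0 = 2.
  13 = 6*2 + 1, so a_1 = 6.
  2 = 2*1 + 0, so a_2 = 2.
The remainder reaches 0 after 3 divisions, so the expansion has 3 partial quotients, read off in order.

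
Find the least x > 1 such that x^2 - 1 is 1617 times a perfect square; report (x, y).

(x, y) = (2234497, 55568)

First expand sqrt(1617) as a continued fraction. With x_i = (sqrt(1617) + m_i)/d_i and (m_0, d_0) = (0, 1): a_0 = floor(sqrt(1617)) = 40, since 40^2 = 1600 <= 1617 < 1681 = 41^2.
Iterate m_{i+1} = d_i*a_i - m_i, d_{i+1} = (1617 - m_{i+1}^2)/d_i, a_{i+1} = floor((a_0 + m_{i+1})/d_{i+1}):
  m_1 = 1*40 - 0 = 40, d_1 = (1617 - 40^2)/1 = 17/1 = 17, a_1 = floor((40 + 40)/17) = 4.
  m_2 = 17*4 - 40 = 28, d_2 = (1617 - 28^2)/17 = 833/17 = 49, a_2 = floor((40 + 28)/49) = 1.
  m_3 = 49*1 - 28 = 21, d_3 = (1617 - 21^2)/49 = 1176/49 = 24, a_3 = floor((40 + 21)/24) = 2.
  m_4 = 24*2 - 21 = 27, d_4 = (1617 - 27^2)/24 = 888/24 = 37, a_4 = floor((40 + 27)/37) = 1.
  m_5 = 37*1 - 27 = 10, d_5 = (1617 - 10^2)/37 = 1517/37 = 41, a_5 = floor((40 + 10)/41) = 1.
  m_6 = 41*1 - 10 = 31, d_6 = (1617 - 31^2)/41 = 656/41 = 16, a_6 = floor((40 + 31)/16) = 4.
  m_7 = 16*4 - 31 = 33, d_7 = (1617 - 33^2)/16 = 528/16 = 33, a_7 = floor((40 + 33)/33) = 2.
  m_8 = 33*2 - 33 = 33, d_8 = (1617 - 33^2)/33 = 528/33 = 16, a_8 = floor((40 + 33)/16) = 4.
  m_9 = 16*4 - 33 = 31, d_9 = (1617 - 31^2)/16 = 656/16 = 41, a_9 = floor((40 + 31)/41) = 1.
  m_10 = 41*1 - 31 = 10, d_10 = (1617 - 10^2)/41 = 1517/41 = 37, a_10 = floor((40 + 10)/37) = 1.
  m_11 = 37*1 - 10 = 27, d_11 = (1617 - 27^2)/37 = 888/37 = 24, a_11 = floor((40 + 27)/24) = 2.
  m_12 = 24*2 - 27 = 21, d_12 = (1617 - 21^2)/24 = 1176/24 = 49, a_12 = floor((40 + 21)/49) = 1.
  m_13 = 49*1 - 21 = 28, d_13 = (1617 - 28^2)/49 = 833/49 = 17, a_13 = floor((40 + 28)/17) = 4.
  m_14 = 17*4 - 28 = 40, d_14 = (1617 - 40^2)/17 = 17/17 = 1, a_14 = floor((40 + 40)/1) = 80.
  m_15 = 1*80 - 40 = 40, d_15 = (1617 - 40^2)/1 = 17/1 = 17: (m_15, d_15) = (m_1, d_1) = (40, 17), so from here the quotients repeat a_1, ..., a_14; the period length is 14.
So sqrt(1617) = [40; (4, 1, 2, 1, 1, 4, 2, 4, 1, 1, 2, 1, 4, 80)] with period length k = 14.
k is even, so the fundamental solution of x^2 - 1617y^2 = 1 is (p_{k-1}, q_{k-1}) = (p_13, q_13); compute convergents through index 13.
Convergents (p_i = a_i*p_{i-1} + p_{i-2}, q_i = a_i*q_{i-1} + q_{i-2} with p_{-2}=0, p_{-1}=1, q_{-2}=1, q_{-1}=0):
  i=0: a_0=40, p_0 = 40*1 + 0 = 40, q_0 = 40*0 + 1 = 1.
  i=1: a_1=4, p_1 = 4*40 + 1 = 161, q_1 = 4*1 + 0 = 4.
  i=2: a_2=1, p_2 = 1*161 + 40 = 201, q_2 = 1*4 + 1 = 5.
  i=3: a_3=2, p_3 = 2*201 + 161 = 563, q_3 = 2*5 + 4 = 14.
  i=4: a_4=1, p_4 = 1*563 + 201 = 764, q_4 = 1*14 + 5 = 19.
  i=5: a_5=1, p_5 = 1*764 + 563 = 1327, q_5 = 1*19 + 14 = 33.
  i=6: a_6=4, p_6 = 4*1327 + 764 = 6072, q_6 = 4*33 + 19 = 151.
  i=7: a_7=2, p_7 = 2*6072 + 1327 = 13471, q_7 = 2*151 + 33 = 335.
  i=8: a_8=4, p_8 = 4*13471 + 6072 = 59956, q_8 = 4*335 + 151 = 1491.
  i=9: a_9=1, p_9 = 1*59956 + 13471 = 73427, q_9 = 1*1491 + 335 = 1826.
  i=10: a_10=1, p_10 = 1*73427 + 59956 = 133383, q_10 = 1*1826 + 1491 = 3317.
  i=11: a_11=2, p_11 = 2*133383 + 73427 = 340193, q_11 = 2*3317 + 1826 = 8460.
  i=12: a_12=1, p_12 = 1*340193 + 133383 = 473576, q_12 = 1*8460 + 3317 = 11777.
  i=13: a_13=4, p_13 = 4*473576 + 340193 = 2234497, q_13 = 4*11777 + 8460 = 55568.
Check: 2234497^2 - 1617*55568^2 = 4992976843009 - 4992976843008 = 1, so (x, y) = (2234497, 55568) solves the equation, and by the theorem it is the least positive solution.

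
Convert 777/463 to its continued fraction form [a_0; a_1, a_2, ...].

Run the Euclidean algorithm on 777 and 463; the successive quotients are the partial quotients a_0, a_1, ... (each step inverts the fractional part left over by the previous one):
  777 = 1*463 + 314, so a_0 = 1.
  463 = 1*314 + 149, so a_1 = 1.
  314 = 2*149 + 16, so a_2 = 2.
  149 = 9*16 + 5, so a_3 = 9.
  16 = 3*5 + 1, so a_4 = 3.
  5 = 5*1 + 0, so a_5 = 5.
The remainder reaches 0 after 6 divisions, so the expansion has 6 partial quotients, read off in order.

[1; 1, 2, 9, 3, 5]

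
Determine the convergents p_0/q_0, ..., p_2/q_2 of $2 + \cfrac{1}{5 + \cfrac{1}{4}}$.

Using the convergent recurrence p_i = a_i*p_{i-1} + p_{i-2}, q_i = a_i*q_{i-1} + q_{i-2} with p_{-2}=0, p_{-1}=1, q_{-2}=1, q_{-1}=0:
  i=0: a_0=2, p_0 = 2*1 + 0 = 2, q_0 = 2*0 + 1 = 1.
  i=1: a_1=5, p_1 = 5*2 + 1 = 11, q_1 = 5*1 + 0 = 5.
  i=2: a_2=4, p_2 = 4*11 + 2 = 46, q_2 = 4*5 + 1 = 21.

2/1, 11/5, 46/21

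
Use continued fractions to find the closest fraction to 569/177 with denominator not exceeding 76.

45/14

Expand x = 569/177 as a continued fraction with the Euclidean algorithm:
  569 = 3*177 + 38, so a_0 = 3.
  177 = 4*38 + 25, so a_1 = 4.
  38 = 1*25 + 13, so a_2 = 1.
  25 = 1*13 + 12, so a_3 = 1.
  13 = 1*12 + 1, so a_4 = 1.
  12 = 12*1 + 0, so a_5 = 12.
so x = [3; 4, 1, 1, 1, 12].
Convergents (p_i = a_i*p_{i-1} + p_{i-2}, q_i = a_i*q_{i-1} + q_{i-2} with p_{-2}=0, p_{-1}=1, q_{-2}=1, q_{-1}=0), until the denominator exceeds 76:
  i=0: a_0=3, p_0 = 3*1 + 0 = 3, q_0 = 3*0 + 1 = 1.
  i=1: a_1=4, p_1 = 4*3 + 1 = 13, q_1 = 4*1 + 0 = 4.
  i=2: a_2=1, p_2 = 1*13 + 3 = 16, q_2 = 1*4 + 1 = 5.
  i=3: a_3=1, p_3 = 1*16 + 13 = 29, q_3 = 1*5 + 4 = 9.
  i=4: a_4=1, p_4 = 1*29 + 16 = 45, q_4 = 1*9 + 5 = 14.
  i=5: a_5=12, p_5 = 12*45 + 29 = 569, q_5 = 12*14 + 9 = 177.
q_5 = 177 > 76, so the last convergent with denominator <= 76 is p_4/q_4 = 45/14.
The closest fraction with denominator <= 76 is either p_4/q_4 or the intermediate fraction (k*p_4 + p_3)/(k*q_4 + q_3) with the largest k >= 1 whose denominator stays <= 76; these approach x as k grows, and every other convergent or intermediate fraction in range is farther away.
Largest k: floor((76 - q_3)/q_4) = floor((76 - 9)/14) = 4.
That gives (4*45 + 29)/(4*14 + 9) = 209/65.
Compare the errors: |x - 45/14| = |569*14 - 45*177|/(177*14) = 1/2478, and |x - 209/65| = |569*65 - 209*177|/(177*65) = 8/11505.
Cross-multiplying, 1*11505 = 11505 < 19824 = 8*2478, so 1/2478 is smaller: the convergent 45/14 is closer to x than 209/65.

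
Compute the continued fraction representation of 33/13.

[2; 1, 1, 6]

Run the Euclidean algorithm on 33 and 13; the successive quotients are the partial quotients a_0, a_1, ... (each step inverts the fractional part left over by the previous one):
  33 = 2*13 + 7, so a_0 = 2.
  13 = 1*7 + 6, so a_1 = 1.
  7 = 1*6 + 1, so a_2 = 1.
  6 = 6*1 + 0, so a_3 = 6.
The remainder reaches 0 after 4 divisions, so the expansion has 4 partial quotients, read off in order.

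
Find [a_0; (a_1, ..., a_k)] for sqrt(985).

Write x_i = (sqrt(985) + m_i)/d_i with (m_0, d_0) = (0, 1). a_0 = floor(sqrt(985)) = 31, since 31^2 = 961 <= 985 < 1024 = 32^2.
Iterate m_{i+1} = d_i*a_i - m_i, d_{i+1} = (985 - m_{i+1}^2)/d_i, a_{i+1} = floor((a_0 + m_{i+1})/d_{i+1}):
  m_1 = 1*31 - 0 = 31, d_1 = (985 - 31^2)/1 = 24/1 = 24, a_1 = floor((31 + 31)/24) = 2.
  m_2 = 24*2 - 31 = 17, d_2 = (985 - 17^2)/24 = 696/24 = 29, a_2 = floor((31 + 17)/29) = 1.
  m_3 = 29*1 - 17 = 12, d_3 = (985 - 12^2)/29 = 841/29 = 29, a_3 = floor((31 + 12)/29) = 1.
  m_4 = 29*1 - 12 = 17, d_4 = (985 - 17^2)/29 = 696/29 = 24, a_4 = floor((31 + 17)/24) = 2.
  m_5 = 24*2 - 17 = 31, d_5 = (985 - 31^2)/24 = 24/24 = 1, a_5 = floor((31 + 31)/1) = 62.
  m_6 = 1*62 - 31 = 31, d_6 = (985 - 31^2)/1 = 24/1 = 24: (m_6, d_6) = (m_1, d_1) = (31, 24), so from here the quotients repeat a_1, ..., a_5; the period length is 5.
Hence the expansion of sqrt(985) is a_0 = 31 followed by the repeating block 2, 1, 1, 2, 62 (period 5).

[31; (2, 1, 1, 2, 62)]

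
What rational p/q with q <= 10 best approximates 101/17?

Expand x = 101/17 as a continued fraction with the Euclidean algorithm:
  101 = 5*17 + 16, so a_0 = 5.
  17 = 1*16 + 1, so a_1 = 1.
  16 = 16*1 + 0, so a_2 = 16.
so x = [5; 1, 16].
Convergents (p_i = a_i*p_{i-1} + p_{i-2}, q_i = a_i*q_{i-1} + q_{i-2} with p_{-2}=0, p_{-1}=1, q_{-2}=1, q_{-1}=0), until the denominator exceeds 10:
  i=0: a_0=5, p_0 = 5*1 + 0 = 5, q_0 = 5*0 + 1 = 1.
  i=1: a_1=1, p_1 = 1*5 + 1 = 6, q_1 = 1*1 + 0 = 1.
  i=2: a_2=16, p_2 = 16*6 + 5 = 101, q_2 = 16*1 + 1 = 17.
q_2 = 17 > 10, so the last convergent with denominator <= 10 is p_1/q_1 = 6/1.
The closest fraction with denominator <= 10 is either p_1/q_1 or the intermediate fraction (k*p_1 + p_0)/(k*q_1 + q_0) with the largest k >= 1 whose denominator stays <= 10; these approach x as k grows, and every other convergent or intermediate fraction in range is farther away.
Largest k: floor((10 - q_0)/q_1) = floor((10 - 1)/1) = 9.
That gives (9*6 + 5)/(9*1 + 1) = 59/10.
Compare the errors: |x - 6/1| = |101*1 - 6*17|/(17*1) = 1/17, and |x - 59/10| = |101*10 - 59*17|/(17*10) = 7/170.
Cross-multiplying, 7*17 = 119 < 170 = 1*170, so 7/170 is smaller: the intermediate fraction 59/10 is closer to x than 6/1.

59/10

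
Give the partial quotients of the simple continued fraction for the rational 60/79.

Run the Euclidean algorithm on 60 and 79; the successive quotients are the partial quotients a_0, a_1, ... (each step inverts the fractional part left over by the previous one):
  60 = 0*79 + 60, so a_0 = 0.
  79 = 1*60 + 19, so a_1 = 1.
  60 = 3*19 + 3, so a_2 = 3.
  19 = 6*3 + 1, so a_3 = 6.
  3 = 3*1 + 0, so a_4 = 3.
The remainder reaches 0 after 5 divisions, so the expansion has 5 partial quotients, read off in order.

[0; 1, 3, 6, 3]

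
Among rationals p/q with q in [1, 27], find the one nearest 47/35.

35/26

Expand x = 47/35 as a continued fraction with the Euclidean algorithm:
  47 = 1*35 + 12, so a_0 = 1.
  35 = 2*12 + 11, so a_1 = 2.
  12 = 1*11 + 1, so a_2 = 1.
  11 = 11*1 + 0, so a_3 = 11.
so x = [1; 2, 1, 11].
Convergents (p_i = a_i*p_{i-1} + p_{i-2}, q_i = a_i*q_{i-1} + q_{i-2} with p_{-2}=0, p_{-1}=1, q_{-2}=1, q_{-1}=0), until the denominator exceeds 27:
  i=0: a_0=1, p_0 = 1*1 + 0 = 1, q_0 = 1*0 + 1 = 1.
  i=1: a_1=2, p_1 = 2*1 + 1 = 3, q_1 = 2*1 + 0 = 2.
  i=2: a_2=1, p_2 = 1*3 + 1 = 4, q_2 = 1*2 + 1 = 3.
  i=3: a_3=11, p_3 = 11*4 + 3 = 47, q_3 = 11*3 + 2 = 35.
q_3 = 35 > 27, so the last convergent with denominator <= 27 is p_2/q_2 = 4/3.
The closest fraction with denominator <= 27 is either p_2/q_2 or the intermediate fraction (k*p_2 + p_1)/(k*q_2 + q_1) with the largest k >= 1 whose denominator stays <= 27; these approach x as k grows, and every other convergent or intermediate fraction in range is farther away.
Largest k: floor((27 - q_1)/q_2) = floor((27 - 2)/3) = 8.
That gives (8*4 + 3)/(8*3 + 2) = 35/26.
Compare the errors: |x - 4/3| = |47*3 - 4*35|/(35*3) = 1/105, and |x - 35/26| = |47*26 - 35*35|/(35*26) = 3/910.
Cross-multiplying, 3*105 = 315 < 910 = 1*910, so 3/910 is smaller: the intermediate fraction 35/26 is closer to x than 4/3.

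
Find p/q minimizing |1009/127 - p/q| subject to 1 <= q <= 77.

Expand x = 1009/127 as a continued fraction with the Euclidean algorithm:
  1009 = 7*127 + 120, so a_0 = 7.
  127 = 1*120 + 7, so a_1 = 1.
  120 = 17*7 + 1, so a_2 = 17.
  7 = 7*1 + 0, so a_3 = 7.
so x = [7; 1, 17, 7].
Convergents (p_i = a_i*p_{i-1} + p_{i-2}, q_i = a_i*q_{i-1} + q_{i-2} with p_{-2}=0, p_{-1}=1, q_{-2}=1, q_{-1}=0), until the denominator exceeds 77:
  i=0: a_0=7, p_0 = 7*1 + 0 = 7, q_0 = 7*0 + 1 = 1.
  i=1: a_1=1, p_1 = 1*7 + 1 = 8, q_1 = 1*1 + 0 = 1.
  i=2: a_2=17, p_2 = 17*8 + 7 = 143, q_2 = 17*1 + 1 = 18.
  i=3: a_3=7, p_3 = 7*143 + 8 = 1009, q_3 = 7*18 + 1 = 127.
q_3 = 127 > 77, so the last convergent with denominator <= 77 is p_2/q_2 = 143/18.
The closest fraction with denominator <= 77 is either p_2/q_2 or the intermediate fraction (k*p_2 + p_1)/(k*q_2 + q_1) with the largest k >= 1 whose denominator stays <= 77; these approach x as k grows, and every other convergent or intermediate fraction in range is farther away.
Largest k: floor((77 - q_1)/q_2) = floor((77 - 1)/18) = 4.
That gives (4*143 + 8)/(4*18 + 1) = 580/73.
Compare the errors: |x - 143/18| = |1009*18 - 143*127|/(127*18) = 1/2286, and |x - 580/73| = |1009*73 - 580*127|/(127*73) = 3/9271.
Cross-multiplying, 3*2286 = 6858 < 9271 = 1*9271, so 3/9271 is smaller: the intermediate fraction 580/73 is closer to x than 143/18.

580/73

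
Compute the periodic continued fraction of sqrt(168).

[12; (1, 24)]

Write x_i = (sqrt(168) + m_i)/d_i with (m_0, d_0) = (0, 1). a_0 = floor(sqrt(168)) = 12, since 12^2 = 144 <= 168 < 169 = 13^2.
Iterate m_{i+1} = d_i*a_i - m_i, d_{i+1} = (168 - m_{i+1}^2)/d_i, a_{i+1} = floor((a_0 + m_{i+1})/d_{i+1}):
  m_1 = 1*12 - 0 = 12, d_1 = (168 - 12^2)/1 = 24/1 = 24, a_1 = floor((12 + 12)/24) = 1.
  m_2 = 24*1 - 12 = 12, d_2 = (168 - 12^2)/24 = 24/24 = 1, a_2 = floor((12 + 12)/1) = 24.
  m_3 = 1*24 - 12 = 12, d_3 = (168 - 12^2)/1 = 24/1 = 24: (m_3, d_3) = (m_1, d_1) = (12, 24), so from here the quotients repeat a_1, a_2; the period length is 2.
Hence the expansion of sqrt(168) is a_0 = 12 followed by the repeating block 1, 24 (period 2).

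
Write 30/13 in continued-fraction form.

Run the Euclidean algorithm on 30 and 13; the successive quotients are the partial quotients a_0, a_1, ... (each step inverts the fractional part left over by the previous one):
  30 = 2*13 + 4, so a_0 = 2.
  13 = 3*4 + 1, so a_1 = 3.
  4 = 4*1 + 0, so a_2 = 4.
The remainder reaches 0 after 3 divisions, so the expansion has 3 partial quotients, read off in order.

[2; 3, 4]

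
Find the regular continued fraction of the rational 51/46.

Run the Euclidean algorithm on 51 and 46; the successive quotients are the partial quotients a_0, a_1, ... (each step inverts the fractional part left over by the previous one):
  51 = 1*46 + 5, so a_0 = 1.
  46 = 9*5 + 1, so a_1 = 9.
  5 = 5*1 + 0, so a_2 = 5.
The remainder reaches 0 after 3 divisions, so the expansion has 3 partial quotients, read off in order.

[1; 9, 5]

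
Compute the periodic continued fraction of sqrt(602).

Write x_i = (sqrt(602) + m_i)/d_i with (m_0, d_0) = (0, 1). a_0 = floor(sqrt(602)) = 24, since 24^2 = 576 <= 602 < 625 = 25^2.
Iterate m_{i+1} = d_i*a_i - m_i, d_{i+1} = (602 - m_{i+1}^2)/d_i, a_{i+1} = floor((a_0 + m_{i+1})/d_{i+1}):
  m_1 = 1*24 - 0 = 24, d_1 = (602 - 24^2)/1 = 26/1 = 26, a_1 = floor((24 + 24)/26) = 1.
  m_2 = 26*1 - 24 = 2, d_2 = (602 - 2^2)/26 = 598/26 = 23, a_2 = floor((24 + 2)/23) = 1.
  m_3 = 23*1 - 2 = 21, d_3 = (602 - 21^2)/23 = 161/23 = 7, a_3 = floor((24 + 21)/7) = 6.
  m_4 = 7*6 - 21 = 21, d_4 = (602 - 21^2)/7 = 161/7 = 23, a_4 = floor((24 + 21)/23) = 1.
  m_5 = 23*1 - 21 = 2, d_5 = (602 - 2^2)/23 = 598/23 = 26, a_5 = floor((24 + 2)/26) = 1.
  m_6 = 26*1 - 2 = 24, d_6 = (602 - 24^2)/26 = 26/26 = 1, a_6 = floor((24 + 24)/1) = 48.
  m_7 = 1*48 - 24 = 24, d_7 = (602 - 24^2)/1 = 26/1 = 26: (m_7, d_7) = (m_1, d_1) = (24, 26), so from here the quotients repeat a_1, ..., a_6; the period length is 6.
Hence the expansion of sqrt(602) is a_0 = 24 followed by the repeating block 1, 1, 6, 1, 1, 48 (period 6).

[24; (1, 1, 6, 1, 1, 48)]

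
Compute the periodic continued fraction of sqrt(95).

[9; (1, 2, 1, 18)]

Write x_i = (sqrt(95) + m_i)/d_i with (m_0, d_0) = (0, 1). a_0 = floor(sqrt(95)) = 9, since 9^2 = 81 <= 95 < 100 = 10^2.
Iterate m_{i+1} = d_i*a_i - m_i, d_{i+1} = (95 - m_{i+1}^2)/d_i, a_{i+1} = floor((a_0 + m_{i+1})/d_{i+1}):
  m_1 = 1*9 - 0 = 9, d_1 = (95 - 9^2)/1 = 14/1 = 14, a_1 = floor((9 + 9)/14) = 1.
  m_2 = 14*1 - 9 = 5, d_2 = (95 - 5^2)/14 = 70/14 = 5, a_2 = floor((9 + 5)/5) = 2.
  m_3 = 5*2 - 5 = 5, d_3 = (95 - 5^2)/5 = 70/5 = 14, a_3 = floor((9 + 5)/14) = 1.
  m_4 = 14*1 - 5 = 9, d_4 = (95 - 9^2)/14 = 14/14 = 1, a_4 = floor((9 + 9)/1) = 18.
  m_5 = 1*18 - 9 = 9, d_5 = (95 - 9^2)/1 = 14/1 = 14: (m_5, d_5) = (m_1, d_1) = (9, 14), so from here the quotients repeat a_1, ..., a_4; the period length is 4.
Hence the expansion of sqrt(95) is a_0 = 9 followed by the repeating block 1, 2, 1, 18 (period 4).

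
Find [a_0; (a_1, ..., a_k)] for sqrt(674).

Write x_i = (sqrt(674) + m_i)/d_i with (m_0, d_0) = (0, 1). a_0 = floor(sqrt(674)) = 25, since 25^2 = 625 <= 674 < 676 = 26^2.
Iterate m_{i+1} = d_i*a_i - m_i, d_{i+1} = (674 - m_{i+1}^2)/d_i, a_{i+1} = floor((a_0 + m_{i+1})/d_{i+1}):
  m_1 = 1*25 - 0 = 25, d_1 = (674 - 25^2)/1 = 49/1 = 49, a_1 = floor((25 + 25)/49) = 1.
  m_2 = 49*1 - 25 = 24, d_2 = (674 - 24^2)/49 = 98/49 = 2, a_2 = floor((25 + 24)/2) = 24.
  m_3 = 2*24 - 24 = 24, d_3 = (674 - 24^2)/2 = 98/2 = 49, a_3 = floor((25 + 24)/49) = 1.
  m_4 = 49*1 - 24 = 25, d_4 = (674 - 25^2)/49 = 49/49 = 1, a_4 = floor((25 + 25)/1) = 50.
  m_5 = 1*50 - 25 = 25, d_5 = (674 - 25^2)/1 = 49/1 = 49: (m_5, d_5) = (m_1, d_1) = (25, 49), so from here the quotients repeat a_1, ..., a_4; the period length is 4.
Hence the expansion of sqrt(674) is a_0 = 25 followed by the repeating block 1, 24, 1, 50 (period 4).

[25; (1, 24, 1, 50)]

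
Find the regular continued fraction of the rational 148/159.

Run the Euclidean algorithm on 148 and 159; the successive quotients are the partial quotients a_0, a_1, ... (each step inverts the fractional part left over by the previous one):
  148 = 0*159 + 148, so a_0 = 0.
  159 = 1*148 + 11, so a_1 = 1.
  148 = 13*11 + 5, so a_2 = 13.
  11 = 2*5 + 1, so a_3 = 2.
  5 = 5*1 + 0, so a_4 = 5.
The remainder reaches 0 after 5 divisions, so the expansion has 5 partial quotients, read off in order.

[0; 1, 13, 2, 5]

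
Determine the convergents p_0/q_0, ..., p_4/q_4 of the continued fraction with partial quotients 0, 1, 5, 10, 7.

0/1, 1/1, 5/6, 51/61, 362/433

Using the convergent recurrence p_i = a_i*p_{i-1} + p_{i-2}, q_i = a_i*q_{i-1} + q_{i-2} with p_{-2}=0, p_{-1}=1, q_{-2}=1, q_{-1}=0:
  i=0: a_0=0, p_0 = 0*1 + 0 = 0, q_0 = 0*0 + 1 = 1.
  i=1: a_1=1, p_1 = 1*0 + 1 = 1, q_1 = 1*1 + 0 = 1.
  i=2: a_2=5, p_2 = 5*1 + 0 = 5, q_2 = 5*1 + 1 = 6.
  i=3: a_3=10, p_3 = 10*5 + 1 = 51, q_3 = 10*6 + 1 = 61.
  i=4: a_4=7, p_4 = 7*51 + 5 = 362, q_4 = 7*61 + 6 = 433.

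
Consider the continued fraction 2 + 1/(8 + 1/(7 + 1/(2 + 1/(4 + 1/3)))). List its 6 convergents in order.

2/1, 17/8, 121/57, 259/122, 1157/545, 3730/1757

Using the convergent recurrence p_i = a_i*p_{i-1} + p_{i-2}, q_i = a_i*q_{i-1} + q_{i-2} with p_{-2}=0, p_{-1}=1, q_{-2}=1, q_{-1}=0:
  i=0: a_0=2, p_0 = 2*1 + 0 = 2, q_0 = 2*0 + 1 = 1.
  i=1: a_1=8, p_1 = 8*2 + 1 = 17, q_1 = 8*1 + 0 = 8.
  i=2: a_2=7, p_2 = 7*17 + 2 = 121, q_2 = 7*8 + 1 = 57.
  i=3: a_3=2, p_3 = 2*121 + 17 = 259, q_3 = 2*57 + 8 = 122.
  i=4: a_4=4, p_4 = 4*259 + 121 = 1157, q_4 = 4*122 + 57 = 545.
  i=5: a_5=3, p_5 = 3*1157 + 259 = 3730, q_5 = 3*545 + 122 = 1757.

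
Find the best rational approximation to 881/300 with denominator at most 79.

Expand x = 881/300 as a continued fraction with the Euclidean algorithm:
  881 = 2*300 + 281, so a_0 = 2.
  300 = 1*281 + 19, so a_1 = 1.
  281 = 14*19 + 15, so a_2 = 14.
  19 = 1*15 + 4, so a_3 = 1.
  15 = 3*4 + 3, so a_4 = 3.
  4 = 1*3 + 1, so a_5 = 1.
  3 = 3*1 + 0, so a_6 = 3.
so x = [2; 1, 14, 1, 3, 1, 3].
Convergents (p_i = a_i*p_{i-1} + p_{i-2}, q_i = a_i*q_{i-1} + q_{i-2} with p_{-2}=0, p_{-1}=1, q_{-2}=1, q_{-1}=0), until the denominator exceeds 79:
  i=0: a_0=2, p_0 = 2*1 + 0 = 2, q_0 = 2*0 + 1 = 1.
  i=1: a_1=1, p_1 = 1*2 + 1 = 3, q_1 = 1*1 + 0 = 1.
  i=2: a_2=14, p_2 = 14*3 + 2 = 44, q_2 = 14*1 + 1 = 15.
  i=3: a_3=1, p_3 = 1*44 + 3 = 47, q_3 = 1*15 + 1 = 16.
  i=4: a_4=3, p_4 = 3*47 + 44 = 185, q_4 = 3*16 + 15 = 63.
  i=5: a_5=1, p_5 = 1*185 + 47 = 232, q_5 = 1*63 + 16 = 79.
  i=6: a_6=3, p_6 = 3*232 + 185 = 881, q_6 = 3*79 + 63 = 300.
q_6 = 300 > 79, so the last convergent with denominator <= 79 is p_5/q_5 = 232/79.
The closest fraction with denominator <= 79 is either p_5/q_5 or the intermediate fraction (k*p_5 + p_4)/(k*q_5 + q_4) with the largest k >= 1 whose denominator stays <= 79; these approach x as k grows, and every other convergent or intermediate fraction in range is farther away.
Largest k: floor((79 - q_4)/q_5) = floor((79 - 63)/79) = 0.
Since k = 0, no intermediate fraction beyond p_5/q_5 has denominator <= 79, so the convergent 232/79 is the closest (its error is |881*79 - 232*300|/(300*79) = 1/23700).

232/79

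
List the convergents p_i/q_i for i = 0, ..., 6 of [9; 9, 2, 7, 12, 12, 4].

9/1, 82/9, 173/19, 1293/142, 15689/1723, 189561/20818, 773933/84995

Using the convergent recurrence p_i = a_i*p_{i-1} + p_{i-2}, q_i = a_i*q_{i-1} + q_{i-2} with p_{-2}=0, p_{-1}=1, q_{-2}=1, q_{-1}=0:
  i=0: a_0=9, p_0 = 9*1 + 0 = 9, q_0 = 9*0 + 1 = 1.
  i=1: a_1=9, p_1 = 9*9 + 1 = 82, q_1 = 9*1 + 0 = 9.
  i=2: a_2=2, p_2 = 2*82 + 9 = 173, q_2 = 2*9 + 1 = 19.
  i=3: a_3=7, p_3 = 7*173 + 82 = 1293, q_3 = 7*19 + 9 = 142.
  i=4: a_4=12, p_4 = 12*1293 + 173 = 15689, q_4 = 12*142 + 19 = 1723.
  i=5: a_5=12, p_5 = 12*15689 + 1293 = 189561, q_5 = 12*1723 + 142 = 20818.
  i=6: a_6=4, p_6 = 4*189561 + 15689 = 773933, q_6 = 4*20818 + 1723 = 84995.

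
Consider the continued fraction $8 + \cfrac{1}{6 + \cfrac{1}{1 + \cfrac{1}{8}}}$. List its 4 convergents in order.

Using the convergent recurrence p_i = a_i*p_{i-1} + p_{i-2}, q_i = a_i*q_{i-1} + q_{i-2} with p_{-2}=0, p_{-1}=1, q_{-2}=1, q_{-1}=0:
  i=0: a_0=8, p_0 = 8*1 + 0 = 8, q_0 = 8*0 + 1 = 1.
  i=1: a_1=6, p_1 = 6*8 + 1 = 49, q_1 = 6*1 + 0 = 6.
  i=2: a_2=1, p_2 = 1*49 + 8 = 57, q_2 = 1*6 + 1 = 7.
  i=3: a_3=8, p_3 = 8*57 + 49 = 505, q_3 = 8*7 + 6 = 62.

8/1, 49/6, 57/7, 505/62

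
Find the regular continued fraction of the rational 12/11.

[1; 11]

Run the Euclidean algorithm on 12 and 11; the successive quotients are the partial quotients a_0, a_1, ... (each step inverts the fractional part left over by the previous one):
  12 = 1*11 + 1, so a_0 = 1.
  11 = 11*1 + 0, so a_1 = 11.
The remainder reaches 0 after 2 divisions, so the expansion has 2 partial quotients, read off in order.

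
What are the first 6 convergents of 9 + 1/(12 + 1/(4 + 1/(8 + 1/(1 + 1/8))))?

Using the convergent recurrence p_i = a_i*p_{i-1} + p_{i-2}, q_i = a_i*q_{i-1} + q_{i-2} with p_{-2}=0, p_{-1}=1, q_{-2}=1, q_{-1}=0:
  i=0: a_0=9, p_0 = 9*1 + 0 = 9, q_0 = 9*0 + 1 = 1.
  i=1: a_1=12, p_1 = 12*9 + 1 = 109, q_1 = 12*1 + 0 = 12.
  i=2: a_2=4, p_2 = 4*109 + 9 = 445, q_2 = 4*12 + 1 = 49.
  i=3: a_3=8, p_3 = 8*445 + 109 = 3669, q_3 = 8*49 + 12 = 404.
  i=4: a_4=1, p_4 = 1*3669 + 445 = 4114, q_4 = 1*404 + 49 = 453.
  i=5: a_5=8, p_5 = 8*4114 + 3669 = 36581, q_5 = 8*453 + 404 = 4028.

9/1, 109/12, 445/49, 3669/404, 4114/453, 36581/4028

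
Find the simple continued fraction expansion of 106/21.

Run the Euclidean algorithm on 106 and 21; the successive quotients are the partial quotients a_0, a_1, ... (each step inverts the fractional part left over by the previous one):
  106 = 5*21 + 1, so a_0 = 5.
  21 = 21*1 + 0, so a_1 = 21.
The remainder reaches 0 after 2 divisions, so the expansion has 2 partial quotients, read off in order.

[5; 21]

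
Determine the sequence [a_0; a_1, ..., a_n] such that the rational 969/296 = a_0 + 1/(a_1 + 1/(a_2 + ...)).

Run the Euclidean algorithm on 969 and 296; the successive quotients are the partial quotients a_0, a_1, ... (each step inverts the fractional part left over by the previous one):
  969 = 3*296 + 81, so a_0 = 3.
  296 = 3*81 + 53, so a_1 = 3.
  81 = 1*53 + 28, so a_2 = 1.
  53 = 1*28 + 25, so a_3 = 1.
  28 = 1*25 + 3, so a_4 = 1.
  25 = 8*3 + 1, so a_5 = 8.
  3 = 3*1 + 0, so a_6 = 3.
The remainder reaches 0 after 7 divisions, so the expansion has 7 partial quotients, read off in order.

[3; 3, 1, 1, 1, 8, 3]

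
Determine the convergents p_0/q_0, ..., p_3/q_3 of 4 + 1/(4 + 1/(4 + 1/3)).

4/1, 17/4, 72/17, 233/55

Using the convergent recurrence p_i = a_i*p_{i-1} + p_{i-2}, q_i = a_i*q_{i-1} + q_{i-2} with p_{-2}=0, p_{-1}=1, q_{-2}=1, q_{-1}=0:
  i=0: a_0=4, p_0 = 4*1 + 0 = 4, q_0 = 4*0 + 1 = 1.
  i=1: a_1=4, p_1 = 4*4 + 1 = 17, q_1 = 4*1 + 0 = 4.
  i=2: a_2=4, p_2 = 4*17 + 4 = 72, q_2 = 4*4 + 1 = 17.
  i=3: a_3=3, p_3 = 3*72 + 17 = 233, q_3 = 3*17 + 4 = 55.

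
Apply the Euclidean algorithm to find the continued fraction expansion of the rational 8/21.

Run the Euclidean algorithm on 8 and 21; the successive quotients are the partial quotients a_0, a_1, ... (each step inverts the fractional part left over by the previous one):
  8 = 0*21 + 8, so a_0 = 0.
  21 = 2*8 + 5, so a_1 = 2.
  8 = 1*5 + 3, so a_2 = 1.
  5 = 1*3 + 2, so a_3 = 1.
  3 = 1*2 + 1, so a_4 = 1.
  2 = 2*1 + 0, so a_5 = 2.
The remainder reaches 0 after 6 divisions, so the expansion has 6 partial quotients, read off in order.

[0; 2, 1, 1, 1, 2]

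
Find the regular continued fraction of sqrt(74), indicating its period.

Write x_i = (sqrt(74) + m_i)/d_i with (m_0, d_0) = (0, 1). a_0 = floor(sqrt(74)) = 8, since 8^2 = 64 <= 74 < 81 = 9^2.
Iterate m_{i+1} = d_i*a_i - m_i, d_{i+1} = (74 - m_{i+1}^2)/d_i, a_{i+1} = floor((a_0 + m_{i+1})/d_{i+1}):
  m_1 = 1*8 - 0 = 8, d_1 = (74 - 8^2)/1 = 10/1 = 10, a_1 = floor((8 + 8)/10) = 1.
  m_2 = 10*1 - 8 = 2, d_2 = (74 - 2^2)/10 = 70/10 = 7, a_2 = floor((8 + 2)/7) = 1.
  m_3 = 7*1 - 2 = 5, d_3 = (74 - 5^2)/7 = 49/7 = 7, a_3 = floor((8 + 5)/7) = 1.
  m_4 = 7*1 - 5 = 2, d_4 = (74 - 2^2)/7 = 70/7 = 10, a_4 = floor((8 + 2)/10) = 1.
  m_5 = 10*1 - 2 = 8, d_5 = (74 - 8^2)/10 = 10/10 = 1, a_5 = floor((8 + 8)/1) = 16.
  m_6 = 1*16 - 8 = 8, d_6 = (74 - 8^2)/1 = 10/1 = 10: (m_6, d_6) = (m_1, d_1) = (8, 10), so from here the quotients repeat a_1, ..., a_5; the period length is 5.
Hence the expansion of sqrt(74) is a_0 = 8 followed by the repeating block 1, 1, 1, 1, 16 (period 5).

[8; (1, 1, 1, 1, 16)]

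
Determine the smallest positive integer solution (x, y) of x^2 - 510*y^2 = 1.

First expand sqrt(510) as a continued fraction. With x_i = (sqrt(510) + m_i)/d_i and (m_0, d_0) = (0, 1): a_0 = floor(sqrt(510)) = 22, since 22^2 = 484 <= 510 < 529 = 23^2.
Iterate m_{i+1} = d_i*a_i - m_i, d_{i+1} = (510 - m_{i+1}^2)/d_i, a_{i+1} = floor((a_0 + m_{i+1})/d_{i+1}):
  m_1 = 1*22 - 0 = 22, d_1 = (510 - 22^2)/1 = 26/1 = 26, a_1 = floor((22 + 22)/26) = 1.
  m_2 = 26*1 - 22 = 4, d_2 = (510 - 4^2)/26 = 494/26 = 19, a_2 = floor((22 + 4)/19) = 1.
  m_3 = 19*1 - 4 = 15, d_3 = (510 - 15^2)/19 = 285/19 = 15, a_3 = floor((22 + 15)/15) = 2.
  m_4 = 15*2 - 15 = 15, d_4 = (510 - 15^2)/15 = 285/15 = 19, a_4 = floor((22 + 15)/19) = 1.
  m_5 = 19*1 - 15 = 4, d_5 = (510 - 4^2)/19 = 494/19 = 26, a_5 = floor((22 + 4)/26) = 1.
  m_6 = 26*1 - 4 = 22, d_6 = (510 - 22^2)/26 = 26/26 = 1, a_6 = floor((22 + 22)/1) = 44.
  m_7 = 1*44 - 22 = 22, d_7 = (510 - 22^2)/1 = 26/1 = 26: (m_7, d_7) = (m_1, d_1) = (22, 26), so from here the quotients repeat a_1, ..., a_6; the period length is 6.
So sqrt(510) = [22; (1, 1, 2, 1, 1, 44)] with period length k = 6.
k is even, so the fundamental solution of x^2 - 510y^2 = 1 is (p_{k-1}, q_{k-1}) = (p_5, q_5); compute convergents through index 5.
Convergents (p_i = a_i*p_{i-1} + p_{i-2}, q_i = a_i*q_{i-1} + q_{i-2} with p_{-2}=0, p_{-1}=1, q_{-2}=1, q_{-1}=0):
  i=0: a_0=22, p_0 = 22*1 + 0 = 22, q_0 = 22*0 + 1 = 1.
  i=1: a_1=1, p_1 = 1*22 + 1 = 23, q_1 = 1*1 + 0 = 1.
  i=2: a_2=1, p_2 = 1*23 + 22 = 45, q_2 = 1*1 + 1 = 2.
  i=3: a_3=2, p_3 = 2*45 + 23 = 113, q_3 = 2*2 + 1 = 5.
  i=4: a_4=1, p_4 = 1*113 + 45 = 158, q_4 = 1*5 + 2 = 7.
  i=5: a_5=1, p_5 = 1*158 + 113 = 271, q_5 = 1*7 + 5 = 12.
Check: 271^2 - 510*12^2 = 73441 - 73440 = 1, so (x, y) = (271, 12) solves the equation, and by the theorem it is the least positive solution.

(x, y) = (271, 12)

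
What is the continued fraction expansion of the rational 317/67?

Run the Euclidean algorithm on 317 and 67; the successive quotients are the partial quotients a_0, a_1, ... (each step inverts the fractional part left over by the previous one):
  317 = 4*67 + 49, so a_0 = 4.
  67 = 1*49 + 18, so a_1 = 1.
  49 = 2*18 + 13, so a_2 = 2.
  18 = 1*13 + 5, so a_3 = 1.
  13 = 2*5 + 3, so a_4 = 2.
  5 = 1*3 + 2, so a_5 = 1.
  3 = 1*2 + 1, so a_6 = 1.
  2 = 2*1 + 0, so a_7 = 2.
The remainder reaches 0 after 8 divisions, so the expansion has 8 partial quotients, read off in order.

[4; 1, 2, 1, 2, 1, 1, 2]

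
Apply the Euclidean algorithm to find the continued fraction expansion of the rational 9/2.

[4; 2]

Run the Euclidean algorithm on 9 and 2; the successive quotients are the partial quotients a_0, a_1, ... (each step inverts the fractional part left over by the previous one):
  9 = 4*2 + 1, so a_0 = 4.
  2 = 2*1 + 0, so a_1 = 2.
The remainder reaches 0 after 2 divisions, so the expansion has 2 partial quotients, read off in order.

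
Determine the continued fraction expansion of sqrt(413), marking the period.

Write x_i = (sqrt(413) + m_i)/d_i with (m_0, d_0) = (0, 1). a_0 = floor(sqrt(413)) = 20, since 20^2 = 400 <= 413 < 441 = 21^2.
Iterate m_{i+1} = d_i*a_i - m_i, d_{i+1} = (413 - m_{i+1}^2)/d_i, a_{i+1} = floor((a_0 + m_{i+1})/d_{i+1}):
  m_1 = 1*20 - 0 = 20, d_1 = (413 - 20^2)/1 = 13/1 = 13, a_1 = floor((20 + 20)/13) = 3.
  m_2 = 13*3 - 20 = 19, d_2 = (413 - 19^2)/13 = 52/13 = 4, a_2 = floor((20 + 19)/4) = 9.
  m_3 = 4*9 - 19 = 17, d_3 = (413 - 17^2)/4 = 124/4 = 31, a_3 = floor((20 + 17)/31) = 1.
  m_4 = 31*1 - 17 = 14, d_4 = (413 - 14^2)/31 = 217/31 = 7, a_4 = floor((20 + 14)/7) = 4.
  m_5 = 7*4 - 14 = 14, d_5 = (413 - 14^2)/7 = 217/7 = 31, a_5 = floor((20 + 14)/31) = 1.
  m_6 = 31*1 - 14 = 17, d_6 = (413 - 17^2)/31 = 124/31 = 4, a_6 = floor((20 + 17)/4) = 9.
  m_7 = 4*9 - 17 = 19, d_7 = (413 - 19^2)/4 = 52/4 = 13, a_7 = floor((20 + 19)/13) = 3.
  m_8 = 13*3 - 19 = 20, d_8 = (413 - 20^2)/13 = 13/13 = 1, a_8 = floor((20 + 20)/1) = 40.
  m_9 = 1*40 - 20 = 20, d_9 = (413 - 20^2)/1 = 13/1 = 13: (m_9, d_9) = (m_1, d_1) = (20, 13), so from here the quotients repeat a_1, ..., a_8; the period length is 8.
Hence the expansion of sqrt(413) is a_0 = 20 followed by the repeating block 3, 9, 1, 4, 1, 9, 3, 40 (period 8).

[20; (3, 9, 1, 4, 1, 9, 3, 40)]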